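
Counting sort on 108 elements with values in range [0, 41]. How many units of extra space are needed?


Output array size: 108 (to store sorted result)
Count array size: 42 (one slot per possible value, range 0 to 41)
Total extra space = 108 + 42 = 150


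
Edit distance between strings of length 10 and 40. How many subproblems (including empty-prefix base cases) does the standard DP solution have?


The table includes base cases (empty prefixes).
Rows: (m+1) = 11
Columns: (n+1) = 41
Total = 11 * 41 = 451


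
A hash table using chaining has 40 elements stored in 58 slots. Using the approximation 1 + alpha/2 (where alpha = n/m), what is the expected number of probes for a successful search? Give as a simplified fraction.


Load factor alpha = n/m = 40/58
Expected probes = 1 + alpha/2 = 1 + 40/(2*58)
= 1 + 40/116
= 116/116 + 40/116
= 156/116
Simplify: 39/29


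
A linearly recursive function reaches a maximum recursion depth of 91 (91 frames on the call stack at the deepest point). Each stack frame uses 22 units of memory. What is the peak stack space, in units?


Maximum recursion depth = 91 frames
Memory per frame = 22 units
Total stack space = depth * frame_size
= 91 * 22 = 2002


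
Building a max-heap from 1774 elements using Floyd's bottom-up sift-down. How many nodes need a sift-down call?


In a heap of 1774 elements (0-indexed array):
  Last element index: 1773
  Parent of last element: floor((1773 - 1) / 2) = 886
  Internal nodes: indices 0 to 886
  Count = floor(1774/2) = 887


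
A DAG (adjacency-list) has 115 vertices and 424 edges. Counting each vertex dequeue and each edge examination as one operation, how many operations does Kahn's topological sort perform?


V = 115 (vertex processing)
E = 424 (edge processing)
V + E = 115 + 424 = 539


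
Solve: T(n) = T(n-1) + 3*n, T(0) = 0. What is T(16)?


Expanding the recurrence:
T(16) = T(15) + 3*16
       = T(14) + 3*15 + 3*16
       ...
       = T(0) + 3*(1 + 2 + ... + 16)
       = 0 + 3 * 16*17/2
       = 0 + 3 * 136
       = 0 + 408 = 408


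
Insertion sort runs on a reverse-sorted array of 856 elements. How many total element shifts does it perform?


Sum of shifts = 1 + 2 + 3 + ... + 855
= 856 * 855 / 2
= 731880 / 2
= 365940


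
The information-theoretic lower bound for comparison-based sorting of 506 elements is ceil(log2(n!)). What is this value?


A binary decision tree of height h has at most 2^h leaves and needs at least n! of them, so h >= ceil(log2(n!)).
506! is far too large to multiply out, so use Stirling's series:
  ln(n!) ~ n ln n - n + (1/2) ln(2 pi n) + 1/(12n)  (error below 1/(360 n^3), negligible here)
  ln(506) = 6.2265367
  n ln n = 506 * 6.2265367 = 3150.6276
  (1/2) ln(2 pi * 506) = (1/2) ln(3179.2918) = 4.0322
  1/(12*506) = 0.0002
  ln(506!) ~ 3150.6276 - 506 + 4.0322 + 0.0002 = 2648.6600
Convert to base 2: log2(506!) = 2648.6600 / ln 2 = 2648.6600 / 0.69314718 = 3821.2087
ceil(3821.2087) = 3822


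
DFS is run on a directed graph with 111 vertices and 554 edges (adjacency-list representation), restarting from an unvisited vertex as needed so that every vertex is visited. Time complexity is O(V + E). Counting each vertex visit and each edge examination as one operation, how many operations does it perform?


A full DFS traversal processes each vertex exactly once (push/pop on stack).
Each directed edge is examined once.
V = 111, E = 554
V + E = 665


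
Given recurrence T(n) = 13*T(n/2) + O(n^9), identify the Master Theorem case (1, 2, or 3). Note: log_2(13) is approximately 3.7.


Master Theorem parameters: a=13, b=2, c=9
log_b(a) = 3.7
Compare b^c with a: 2^9 = 512 > 13, so c > log_b(a).
Comparing c=9 vs log_b(a)=3.7:
9 > 3.7 => Case 3
Result: T(n) = O(n^9)
Master Theorem case = 3


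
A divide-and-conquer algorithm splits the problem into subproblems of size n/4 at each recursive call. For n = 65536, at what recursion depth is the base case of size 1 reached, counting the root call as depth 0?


At each depth, the problem size is divided by 4:
  Depth 0: problem size = 65536
  Depth 1: problem size = 16384
  Depth 2: problem size = 4096
  Depth 3: problem size = 1024
  Depth 4: problem size = 256
  Depth 5: problem size = 64
  Depth 6: problem size = 16
  Depth 7: problem size = 4
  Depth 8: problem size = 1 (base case)
The base case is reached at depth log_4(65536) = 8 (the tree has 9 levels counting depth 0, but the depth asked for is 8).
Recursion depth = 8


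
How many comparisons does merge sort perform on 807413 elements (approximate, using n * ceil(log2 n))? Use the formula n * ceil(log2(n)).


Recursion depth: ceil(log2(807413)) = 20
Each recursion level merges n = 807413 elements
Total = 807413 * 20 = 16148260


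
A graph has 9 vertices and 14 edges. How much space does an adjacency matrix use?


Adjacency matrix: V x V grid of entries
Space = V^2 = 9^2 = 9 * 9 = 81


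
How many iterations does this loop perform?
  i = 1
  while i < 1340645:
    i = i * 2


The loop variable doubles each iteration:
i = 1 -> 2 -> 4 -> 8 -> 16 -> 32 -> 64 -> 128 -> 256 -> 512 -> 1024 -> 2048 -> 4096 -> 8192 -> 16384 -> 32768 -> 65536 -> 131072 -> 262144 -> 524288 -> 1048576 -> 2097152 (stop, 2097152 >= 1340645)
Number of doublings = ceil(log2(1340645)) = 21


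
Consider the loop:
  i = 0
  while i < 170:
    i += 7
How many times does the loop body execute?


Starting at i = 0, each iteration adds 7.
Iterations until i >= 170:
  Iteration 1: i = 0 -> i = 7
  Iteration 2: i = 7 -> i = 14
  Iteration 3: i = 14 -> i = 21
  Iteration 4: i = 21 -> i = 28
  Iteration 5: i = 28 -> i = 35
  Iteration 6: i = 35 -> i = 42
  Iteration 7: i = 42 -> i = 49
  Iteration 8: i = 49 -> i = 56
  ... continuing ...
Total iterations = ceil(170/7) = 25


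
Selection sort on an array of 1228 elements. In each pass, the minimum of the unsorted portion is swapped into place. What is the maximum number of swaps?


Selection sort performs one swap per pass:
  Pass 1: find min in positions 0 to 1227, swap with position 0
  Pass 2: find min in positions 1 to 1227, swap with position 1
  Pass 3: find min in positions 2 to 1227, swap with position 2
  Pass 4: find min in positions 3 to 1227, swap with position 3
  Pass 5: find min in positions 4 to 1227, swap with position 4
  ... (1222 more passes)
Total passes (and swaps) = n - 1 = 1228 - 1 = 1227


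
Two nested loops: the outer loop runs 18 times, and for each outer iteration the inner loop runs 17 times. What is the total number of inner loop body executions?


Outer loop: 18 iterations
Inner loop: 17 iterations per outer iteration
Total = 18 * 17 = 306


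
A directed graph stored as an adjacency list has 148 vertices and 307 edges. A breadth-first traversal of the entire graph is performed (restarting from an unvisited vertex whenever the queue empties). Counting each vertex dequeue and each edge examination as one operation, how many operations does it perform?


A full BFS traversal dequeues each vertex once and examines each edge once.
Vertex visits: 148
Edge visits: 307
V + E = 148 + 307 = 455


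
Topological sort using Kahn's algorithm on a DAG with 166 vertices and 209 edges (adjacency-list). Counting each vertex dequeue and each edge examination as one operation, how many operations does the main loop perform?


Kahn's algorithm:
  1. Compute in-degrees: O(V + E)
  2. Process queue: each vertex dequeued once (O(V))
     each edge examined once (O(E))
Total = V + E = 166 + 209 = 375


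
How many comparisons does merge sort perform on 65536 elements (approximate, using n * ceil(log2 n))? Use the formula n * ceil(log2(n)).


Recursion depth: ceil(log2(65536)) = 16
Each recursion level merges n = 65536 elements
Total = 65536 * 16 = 1048576


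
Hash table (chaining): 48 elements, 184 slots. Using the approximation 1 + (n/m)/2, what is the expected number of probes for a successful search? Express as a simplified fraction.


Computing expected probes:
alpha = 48/184
= 1 + alpha/2
= 1 + 48/(2*184)
= (2*184 + 48) / (2*184)
= 416/368 = 26/23


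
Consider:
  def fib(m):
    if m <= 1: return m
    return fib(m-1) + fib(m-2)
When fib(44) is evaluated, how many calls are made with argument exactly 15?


Let N(m) = number of times fib(m) is called while evaluating fib(44).
N(44) = 1 (the initial call).
N(43) = 1 (only fib(44) calls it).
For 1 <= m <= 42: fib(m) is called by fib(m+1) and fib(m+2), so
  N(m) = N(m+1) + N(m+2).
fib(0) is called only by fib(2), so N(0) = N(2).
Walk down from m=44:
  N(44)=1, N(43)=1, N(42)=2, N(41)=3, N(40)=5, N(39)=8, N(38)=13, N(37)=21, N(36)=34, N(35)=55, N(34)=89, N(33)=144, N(32)=233, N(31)=377, N(30)=610, N(29)=987, N(28)=1597, N(27)=2584, N(26)=4181, N(25)=6765, N(24)=10946, N(23)=17711, N(22)=28657, N(21)=46368, N(20)=75025, N(19)=121393, N(18)=196418, N(17)=317811, N(16)=514229, N(15)=832040
N(15) = 832040


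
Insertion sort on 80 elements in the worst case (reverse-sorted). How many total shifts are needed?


In the worst case (reverse-sorted), each element shifts past all previous:
  Element 1: 1 shifts
  Element 2: 2 shifts
  Element 3: 3 shifts
  Element 4: 4 shifts
  Element 5: 5 shifts
  ...
  Element 79: 79 shifts
Total = 1 + 2 + ... + 79
= 80*(80-1)/2 = 3160


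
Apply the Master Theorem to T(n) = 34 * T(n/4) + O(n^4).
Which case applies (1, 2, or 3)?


The Master Theorem: T(n) = a*T(n/b) + O(n^c)
  a = 34, b = 4, c = 4
log_b(a) = log_4(34) ~ 2.544
Compare b^c with a: 4^4 = 256 > 34, so c > log_b(a).
Since c > log_b(a), Case 3 applies.
T(n) = O(n^4)
Master Theorem case = 3


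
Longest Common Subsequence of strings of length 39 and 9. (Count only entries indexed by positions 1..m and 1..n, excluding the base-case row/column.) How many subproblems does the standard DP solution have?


DP table indexed by positions in both strings.
First string: 39 positions
Second string: 9 positions
Total = 39 * 9 = 351


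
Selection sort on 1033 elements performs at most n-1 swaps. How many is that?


Each of the 1032 passes places one element in its final position.
Pass 1: swap minimum into position 0
Pass 2: swap minimum of remaining into position 1
...
Pass 1032: last two elements, one swap
Maximum swaps = 1033 - 1 = 1032


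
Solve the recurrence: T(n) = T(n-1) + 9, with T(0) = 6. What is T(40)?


Unrolling the recurrence:
T(40) = T(39) + 9
       = T(38) + 9 + 9
       = T(37) + 9*3
       ...
       = T(0) + 9*40
       = 6 + 360 = 366


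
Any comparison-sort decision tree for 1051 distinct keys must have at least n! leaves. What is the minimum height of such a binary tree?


A binary decision tree of height h has at most 2^h leaves and needs at least n! of them, so h >= ceil(log2(n!)).
1051! is far too large to multiply out, so use Stirling's series:
  ln(n!) ~ n ln n - n + (1/2) ln(2 pi n) + 1/(12n)  (error below 1/(360 n^3), negligible here)
  ln(1051) = 6.9574974
  n ln n = 1051 * 6.9574974 = 7312.3298
  (1/2) ln(2 pi * 1051) = (1/2) ln(6603.6278) = 4.3977
  1/(12*1051) = 0.0001
  ln(1051!) ~ 7312.3298 - 1051 + 4.3977 + 0.0001 = 6265.7276
Convert to base 2: log2(1051!) = 6265.7276 / ln 2 = 6265.7276 / 0.69314718 = 9039.5341
ceil(9039.5341) = 9040


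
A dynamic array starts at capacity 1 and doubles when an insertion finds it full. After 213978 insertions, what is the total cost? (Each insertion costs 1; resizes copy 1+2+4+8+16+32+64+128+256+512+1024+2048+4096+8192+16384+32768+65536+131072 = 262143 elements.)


Insertion cost: 213978 (one per element)
Resizes occur just before inserting elements 2, 3, 5, 9, ...
Elements copied at each resize: 1 + 2 + 4 + 8 + 16 + 32 + 64 + 128 + 256 + 512 + 1024 + 2048 + 4096 + 8192 + 16384 + 32768 + 65536 + 131072
Sum of copies = 262143 (geometric series: 2^k - 1)
Total = 213978 + 262143 = 476121


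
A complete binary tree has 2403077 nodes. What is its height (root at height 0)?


In a complete binary tree, level k holds nodes 2^k .. 2^(k+1)-1 (1-indexed).
Height = floor(log2(n)) = floor(log2(2403077)) = 21
Check: 2^21 = 2097152 <= 2403077 < 4194304 = 2^22


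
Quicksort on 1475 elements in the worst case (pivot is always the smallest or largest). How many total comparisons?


In the worst case, each partition step picks the worst pivot:
  Partition 1: 1474 comparisons (n-1 elements to compare)
  Partition 2: 1473 comparisons
  Partition 3: 1472 comparisons
  Partition 4: 1471 comparisons
  Partition 5: 1470 comparisons
  ...
  Last partition: 0 comparisons
Total = (n-1) + (n-2) + ... + 1 + 0 = n*(n-1)/2
= 1475*1474/2 = 1087075


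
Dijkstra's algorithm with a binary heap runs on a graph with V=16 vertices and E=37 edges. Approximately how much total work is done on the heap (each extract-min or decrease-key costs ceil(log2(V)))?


Dijkstra with a binary heap: each vertex is extracted once, each edge may relax once.
Each heap operation costs O(log V).
V + E = 16 + 37 = 53
ceil(log2(16)) = 4 (since 2^3 = 8 < 16 <= 16 = 2^4)
Total heap work = (V+E) * ceil(log2(V)) = 53 * 4 = 212


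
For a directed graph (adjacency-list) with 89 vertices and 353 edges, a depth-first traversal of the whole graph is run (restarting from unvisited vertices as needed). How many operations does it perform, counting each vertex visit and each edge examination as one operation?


A full DFS traversal visits each vertex once and examines each edge once.
V = 89
E = 353
Sum = 89 + 353 = 442


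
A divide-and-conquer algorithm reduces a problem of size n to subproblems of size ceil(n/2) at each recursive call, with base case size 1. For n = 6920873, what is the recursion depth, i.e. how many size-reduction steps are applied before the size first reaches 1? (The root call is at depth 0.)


Each step divides the size by 2 (rounding up); after k steps the size is ceil(n/2^k), which equals 1 exactly when 2^k >= n.
So the depth is the smallest k with 2^k >= 6920873, i.e. ceil(log_2(6920873)).
2^22 = 4194304 < 6920873 <= 8388608 = 2^23
Recursion depth = 23


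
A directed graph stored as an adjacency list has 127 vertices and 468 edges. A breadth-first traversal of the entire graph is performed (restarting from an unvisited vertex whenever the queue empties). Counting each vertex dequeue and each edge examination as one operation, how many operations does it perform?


A full BFS traversal dequeues each vertex once and examines each edge once.
Vertex visits: 127
Edge visits: 468
V + E = 127 + 468 = 595


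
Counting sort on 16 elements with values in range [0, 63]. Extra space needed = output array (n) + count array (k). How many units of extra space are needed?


Output array size: 16 (to store sorted result)
Count array size: 64 (one slot per possible value, range 0 to 63)
Total extra space = 16 + 64 = 80


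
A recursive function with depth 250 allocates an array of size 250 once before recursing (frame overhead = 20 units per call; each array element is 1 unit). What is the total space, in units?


Array allocation: 250 units (allocated once)
Stack frames: 250 deep * 20 per frame = 5000 units
Total = 250 + 5000 = 5250


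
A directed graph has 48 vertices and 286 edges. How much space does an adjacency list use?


Adjacency list: one list head per vertex + one entry per edge
Vertex heads: 48
Edge entries: 286
Total = 48 + 286 = 334


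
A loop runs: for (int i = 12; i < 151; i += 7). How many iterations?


Loop starts at i = 12, increments by 7, stops when i >= 151.
Number of iterations = ceil((151 - 12) / 7)
= ceil(139 / 7)
= 20


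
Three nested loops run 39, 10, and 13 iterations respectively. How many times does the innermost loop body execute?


Loop 1 (outermost): 39 iterations
Loop 2 (middle): 10 iterations per outer
Loop 3 (innermost): 13 iterations per middle
Total = 39 * 10 * 13 = 5070


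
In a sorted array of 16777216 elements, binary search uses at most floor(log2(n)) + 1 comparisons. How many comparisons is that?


Halving sequence: 16777216 -> 8388608 -> 4194304 -> 2097152 -> 1048576 -> 524288 -> 262144 -> 131072 -> 65536 -> 32768 -> 16384 -> 8192 -> 4096 -> 2048 -> 1024 -> 512 -> 256 -> 128 -> 64 -> 32 -> 16 -> 8 -> 4 -> 2 -> 1
Number of halvings = 24
Max comparisons = 24 + 1 = 25


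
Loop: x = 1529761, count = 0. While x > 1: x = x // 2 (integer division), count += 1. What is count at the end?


The variable x halves each step:
x = 1529761 -> 764880 -> 382440 -> 191220 -> 95610 -> 47805 -> 23902 -> 11951 -> 5975 -> 2987 -> 1493 -> 746 -> 373 -> 186 -> 93 -> 46 -> 23 -> 11 -> 5 -> 2 -> 1
Number of halvings = floor(log2(1529761)) = 20


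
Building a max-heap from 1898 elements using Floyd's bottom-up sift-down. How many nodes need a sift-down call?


In a heap of 1898 elements (0-indexed array):
  Last element index: 1897
  Parent of last element: floor((1897 - 1) / 2) = 948
  Internal nodes: indices 0 to 948
  Count = floor(1898/2) = 949


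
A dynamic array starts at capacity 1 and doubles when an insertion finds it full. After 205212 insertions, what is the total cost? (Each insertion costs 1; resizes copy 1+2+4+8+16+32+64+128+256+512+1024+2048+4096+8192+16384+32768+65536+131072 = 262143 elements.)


Insertion cost: 205212 (one per element)
Resizes occur just before inserting elements 2, 3, 5, 9, ...
Elements copied at each resize: 1 + 2 + 4 + 8 + 16 + 32 + 64 + 128 + 256 + 512 + 1024 + 2048 + 4096 + 8192 + 16384 + 32768 + 65536 + 131072
Sum of copies = 262143 (geometric series: 2^k - 1)
Total = 205212 + 262143 = 467355


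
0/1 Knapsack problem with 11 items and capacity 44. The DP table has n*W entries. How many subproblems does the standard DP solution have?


The DP table is indexed by (item, capacity).
Rows: 11 items
Columns: 44 capacity values (1 to W)
Total subproblems = 11 * 44 = 484


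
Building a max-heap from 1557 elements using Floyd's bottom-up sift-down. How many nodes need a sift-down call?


In a heap of 1557 elements (0-indexed array):
  Last element index: 1556
  Parent of last element: floor((1556 - 1) / 2) = 777
  Internal nodes: indices 0 to 777
  Count = floor(1557/2) = 778


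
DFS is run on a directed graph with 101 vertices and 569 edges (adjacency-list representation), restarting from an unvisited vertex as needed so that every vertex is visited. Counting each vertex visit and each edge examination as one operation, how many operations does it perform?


A full DFS traversal processes each vertex exactly once (push/pop on stack).
Each directed edge is examined once.
V = 101, E = 569
V + E = 670


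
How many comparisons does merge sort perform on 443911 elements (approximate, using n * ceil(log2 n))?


Recursion depth: ceil(log2(443911)) = 19
Each recursion level merges n = 443911 elements
Total = 443911 * 19 = 8434309


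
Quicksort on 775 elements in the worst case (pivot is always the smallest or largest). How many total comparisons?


In the worst case, each partition step picks the worst pivot:
  Partition 1: 774 comparisons (n-1 elements to compare)
  Partition 2: 773 comparisons
  Partition 3: 772 comparisons
  Partition 4: 771 comparisons
  Partition 5: 770 comparisons
  ...
  Last partition: 0 comparisons
Total = (n-1) + (n-2) + ... + 1 + 0 = n*(n-1)/2
= 775*774/2 = 299925


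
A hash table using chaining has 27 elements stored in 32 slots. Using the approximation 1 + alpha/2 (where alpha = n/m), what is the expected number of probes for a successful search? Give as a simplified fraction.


Load factor alpha = n/m = 27/32
Expected probes = 1 + alpha/2 = 1 + 27/(2*32)
= 1 + 27/64
= 64/64 + 27/64
= 91/64


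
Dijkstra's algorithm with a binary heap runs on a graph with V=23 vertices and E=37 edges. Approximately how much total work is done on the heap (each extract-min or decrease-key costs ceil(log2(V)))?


Dijkstra with a binary heap: each vertex is extracted once, each edge may relax once.
Each heap operation costs O(log V).
V + E = 23 + 37 = 60
ceil(log2(23)) = 5 (since 2^4 = 16 < 23 <= 32 = 2^5)
Total heap work = (V+E) * ceil(log2(V)) = 60 * 5 = 300


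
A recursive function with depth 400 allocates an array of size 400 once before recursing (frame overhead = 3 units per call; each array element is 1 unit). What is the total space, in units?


Array allocation: 400 units (allocated once)
Stack frames: 400 deep * 3 per frame = 1200 units
Total = 400 + 1200 = 1600


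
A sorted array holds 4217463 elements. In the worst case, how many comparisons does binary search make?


Halving sequence: 4217463 -> 2108731 -> 1054365 -> 527182 -> 263591 -> 131795 -> 65897 -> 32948 -> 16474 -> 8237 -> 4118 -> 2059 -> 1029 -> 514 -> 257 -> 128 -> 64 -> 32 -> 16 -> 8 -> 4 -> 2 -> 1
Number of halvings = 22
Max comparisons = 22 + 1 = 23


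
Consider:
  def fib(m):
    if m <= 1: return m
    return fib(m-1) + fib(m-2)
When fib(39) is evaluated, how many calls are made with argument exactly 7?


Let N(m) = number of times fib(m) is called while evaluating fib(39).
N(39) = 1 (the initial call).
N(38) = 1 (only fib(39) calls it).
For 1 <= m <= 37: fib(m) is called by fib(m+1) and fib(m+2), so
  N(m) = N(m+1) + N(m+2).
fib(0) is called only by fib(2), so N(0) = N(2).
Walk down from m=39:
  N(39)=1, N(38)=1, N(37)=2, N(36)=3, N(35)=5, N(34)=8, N(33)=13, N(32)=21, N(31)=34, N(30)=55, N(29)=89, N(28)=144, N(27)=233, N(26)=377, N(25)=610, N(24)=987, N(23)=1597, N(22)=2584, N(21)=4181, N(20)=6765, N(19)=10946, N(18)=17711, N(17)=28657, N(16)=46368, N(15)=75025, N(14)=121393, N(13)=196418, N(12)=317811, N(11)=514229, N(10)=832040, N(9)=1346269, N(8)=2178309, N(7)=3524578
N(7) = 3524578


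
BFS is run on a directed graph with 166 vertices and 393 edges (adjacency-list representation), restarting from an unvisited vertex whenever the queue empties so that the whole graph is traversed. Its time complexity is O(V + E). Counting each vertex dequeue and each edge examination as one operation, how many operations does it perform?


A full BFS traversal dequeues each vertex exactly once and examines each directed edge exactly once.
V = 166 (vertex processing cost)
E = 393 (edge examination cost)
Total operations proportional to V + E = 166 + 393 = 559


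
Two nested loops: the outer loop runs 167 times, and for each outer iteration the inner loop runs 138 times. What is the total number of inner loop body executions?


Outer loop: 167 iterations
Inner loop: 138 iterations per outer iteration
Total = 167 * 138 = 23046


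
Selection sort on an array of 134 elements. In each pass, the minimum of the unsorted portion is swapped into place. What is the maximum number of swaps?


Selection sort performs one swap per pass:
  Pass 1: find min in positions 0 to 133, swap with position 0
  Pass 2: find min in positions 1 to 133, swap with position 1
  Pass 3: find min in positions 2 to 133, swap with position 2
  Pass 4: find min in positions 3 to 133, swap with position 3
  Pass 5: find min in positions 4 to 133, swap with position 4
  ... (128 more passes)
Total passes (and swaps) = n - 1 = 134 - 1 = 133


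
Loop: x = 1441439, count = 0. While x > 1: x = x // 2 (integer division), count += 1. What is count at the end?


The variable x halves each step:
x = 1441439 -> 720719 -> 360359 -> 180179 -> 90089 -> 45044 -> 22522 -> 11261 -> 5630 -> 2815 -> 1407 -> 703 -> 351 -> 175 -> 87 -> 43 -> 21 -> 10 -> 5 -> 2 -> 1
Number of halvings = floor(log2(1441439)) = 20


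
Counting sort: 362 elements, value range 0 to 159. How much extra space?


n = 362 (output array)
k = 160 (count array for 160 distinct values)
Extra space = 362 + 160 = 522


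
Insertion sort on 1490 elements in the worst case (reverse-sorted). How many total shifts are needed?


In the worst case (reverse-sorted), each element shifts past all previous:
  Element 1: 1 shifts
  Element 2: 2 shifts
  Element 3: 3 shifts
  Element 4: 4 shifts
  Element 5: 5 shifts
  ...
  Element 1489: 1489 shifts
Total = 1 + 2 + ... + 1489
= 1490*(1490-1)/2 = 1109305


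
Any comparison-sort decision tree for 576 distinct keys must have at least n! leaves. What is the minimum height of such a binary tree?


A binary decision tree of height h has at most 2^h leaves and needs at least n! of them, so h >= ceil(log2(n!)).
576! is far too large to multiply out, so use Stirling's series:
  ln(n!) ~ n ln n - n + (1/2) ln(2 pi n) + 1/(12n)  (error below 1/(360 n^3), negligible here)
  ln(576) = 6.3561077
  n ln n = 576 * 6.3561077 = 3661.1180
  (1/2) ln(2 pi * 576) = (1/2) ln(3619.1147) = 4.0970
  1/(12*576) = 0.0001
  ln(576!) ~ 3661.1180 - 576 + 4.0970 + 0.0001 = 3089.2151
Convert to base 2: log2(576!) = 3089.2151 / ln 2 = 3089.2151 / 0.69314718 = 4456.7953
ceil(4456.7953) = 4457


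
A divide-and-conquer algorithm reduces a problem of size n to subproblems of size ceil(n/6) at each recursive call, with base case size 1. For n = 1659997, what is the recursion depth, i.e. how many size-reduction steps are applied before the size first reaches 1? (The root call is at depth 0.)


Each step divides the size by 6 (rounding up); after k steps the size is ceil(n/6^k), which equals 1 exactly when 6^k >= n.
So the depth is the smallest k with 6^k >= 1659997, i.e. ceil(log_6(1659997)).
6^7 = 279936 < 1659997 <= 1679616 = 6^8
Recursion depth = 8


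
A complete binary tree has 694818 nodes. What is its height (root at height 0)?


In a complete binary tree, level k holds nodes 2^k .. 2^(k+1)-1 (1-indexed).
Height = floor(log2(n)) = floor(log2(694818)) = 19
Check: 2^19 = 524288 <= 694818 < 1048576 = 2^20


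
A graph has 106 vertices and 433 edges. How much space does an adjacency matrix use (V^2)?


Adjacency matrix: V x V grid of entries
Space = V^2 = 106^2 = 106 * 106 = 11236


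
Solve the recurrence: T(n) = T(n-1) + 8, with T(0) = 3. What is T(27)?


Unrolling the recurrence:
T(27) = T(26) + 8
       = T(25) + 8 + 8
       = T(24) + 8*3
       ...
       = T(0) + 8*27
       = 3 + 216 = 219


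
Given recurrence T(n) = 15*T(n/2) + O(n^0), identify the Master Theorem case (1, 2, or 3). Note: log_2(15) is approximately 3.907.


Master Theorem parameters: a=15, b=2, c=0
log_b(a) = 3.907
Compare b^c with a: 2^0 = 1 < 15, so c < log_b(a).
Comparing c=0 vs log_b(a)=3.907:
0 < 3.907 => Case 1
Result: T(n) = O(n^(log_2 15)) ~ O(n^3.907)
Master Theorem case = 1


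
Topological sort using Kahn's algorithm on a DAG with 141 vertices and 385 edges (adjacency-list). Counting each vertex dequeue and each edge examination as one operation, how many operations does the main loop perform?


Kahn's algorithm:
  1. Compute in-degrees: O(V + E)
  2. Process queue: each vertex dequeued once (O(V))
     each edge examined once (O(E))
Total = V + E = 141 + 385 = 526


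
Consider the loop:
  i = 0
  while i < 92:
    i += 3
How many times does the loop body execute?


Starting at i = 0, each iteration adds 3.
Iterations until i >= 92:
  Iteration 1: i = 0 -> i = 3
  Iteration 2: i = 3 -> i = 6
  Iteration 3: i = 6 -> i = 9
  Iteration 4: i = 9 -> i = 12
  Iteration 5: i = 12 -> i = 15
  Iteration 6: i = 15 -> i = 18
  Iteration 7: i = 18 -> i = 21
  Iteration 8: i = 21 -> i = 24
  ... continuing ...
Total iterations = ceil(92/3) = 31


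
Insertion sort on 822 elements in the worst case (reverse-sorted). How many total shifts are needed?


In the worst case (reverse-sorted), each element shifts past all previous:
  Element 1: 1 shifts
  Element 2: 2 shifts
  Element 3: 3 shifts
  Element 4: 4 shifts
  Element 5: 5 shifts
  ...
  Element 821: 821 shifts
Total = 1 + 2 + ... + 821
= 822*(822-1)/2 = 337431


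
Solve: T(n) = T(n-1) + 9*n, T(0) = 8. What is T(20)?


Expanding the recurrence:
T(20) = T(19) + 9*20
       = T(18) + 9*19 + 9*20
       ...
       = T(0) + 9*(1 + 2 + ... + 20)
       = 8 + 9 * 20*21/2
       = 8 + 9 * 210
       = 8 + 1890 = 1898


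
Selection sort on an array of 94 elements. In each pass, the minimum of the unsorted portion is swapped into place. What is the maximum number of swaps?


Selection sort performs one swap per pass:
  Pass 1: find min in positions 0 to 93, swap with position 0
  Pass 2: find min in positions 1 to 93, swap with position 1
  Pass 3: find min in positions 2 to 93, swap with position 2
  Pass 4: find min in positions 3 to 93, swap with position 3
  Pass 5: find min in positions 4 to 93, swap with position 4
  ... (88 more passes)
Total passes (and swaps) = n - 1 = 94 - 1 = 93


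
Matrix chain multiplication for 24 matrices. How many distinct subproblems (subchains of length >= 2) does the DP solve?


Subproblems are indexed by (i, j) where i < j.
Number of such pairs = n*(n-1)/2
= 24 * 23 / 2
= 276


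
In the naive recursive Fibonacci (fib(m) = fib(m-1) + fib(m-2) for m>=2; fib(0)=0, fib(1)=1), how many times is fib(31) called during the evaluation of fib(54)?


Let N(m) = number of times fib(m) is called while evaluating fib(54).
N(54) = 1 (the initial call).
N(53) = 1 (only fib(54) calls it).
For 1 <= m <= 52: fib(m) is called by fib(m+1) and fib(m+2), so
  N(m) = N(m+1) + N(m+2).
fib(0) is called only by fib(2), so N(0) = N(2).
Walk down from m=54:
  N(54)=1, N(53)=1, N(52)=2, N(51)=3, N(50)=5, N(49)=8, N(48)=13, N(47)=21, N(46)=34, N(45)=55, N(44)=89, N(43)=144, N(42)=233, N(41)=377, N(40)=610, N(39)=987, N(38)=1597, N(37)=2584, N(36)=4181, N(35)=6765, N(34)=10946, N(33)=17711, N(32)=28657, N(31)=46368
N(31) = 46368


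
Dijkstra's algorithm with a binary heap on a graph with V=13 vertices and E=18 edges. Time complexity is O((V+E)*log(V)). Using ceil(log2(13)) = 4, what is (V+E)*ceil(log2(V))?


Dijkstra with a binary heap: each vertex is extracted once, each edge may relax once.
Each heap operation costs O(log V).
V + E = 13 + 18 = 31
ceil(log2(13)) = 4 (since 2^3 = 8 < 13 <= 16 = 2^4)
Total heap work = (V+E) * ceil(log2(V)) = 31 * 4 = 124


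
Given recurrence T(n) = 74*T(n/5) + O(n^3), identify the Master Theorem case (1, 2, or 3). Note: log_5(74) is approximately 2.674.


Master Theorem parameters: a=74, b=5, c=3
log_b(a) = 2.674
Compare b^c with a: 5^3 = 125 > 74, so c > log_b(a).
Comparing c=3 vs log_b(a)=2.674:
3 > 2.674 => Case 3
Result: T(n) = O(n^3)
Master Theorem case = 3


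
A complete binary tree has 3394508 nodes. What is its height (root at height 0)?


In a complete binary tree, level k holds nodes 2^k .. 2^(k+1)-1 (1-indexed).
Height = floor(log2(n)) = floor(log2(3394508)) = 21
Check: 2^21 = 2097152 <= 3394508 < 4194304 = 2^22


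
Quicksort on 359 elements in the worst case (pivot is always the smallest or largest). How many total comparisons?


In the worst case, each partition step picks the worst pivot:
  Partition 1: 358 comparisons (n-1 elements to compare)
  Partition 2: 357 comparisons
  Partition 3: 356 comparisons
  Partition 4: 355 comparisons
  Partition 5: 354 comparisons
  ...
  Last partition: 0 comparisons
Total = (n-1) + (n-2) + ... + 1 + 0 = n*(n-1)/2
= 359*358/2 = 64261


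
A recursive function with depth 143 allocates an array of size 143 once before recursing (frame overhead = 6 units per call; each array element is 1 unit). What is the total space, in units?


Array allocation: 143 units (allocated once)
Stack frames: 143 deep * 6 per frame = 858 units
Total = 143 + 858 = 1001


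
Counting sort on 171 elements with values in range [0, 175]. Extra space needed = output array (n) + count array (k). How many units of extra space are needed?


Output array size: 171 (to store sorted result)
Count array size: 176 (one slot per possible value, range 0 to 175)
Total extra space = 171 + 176 = 347


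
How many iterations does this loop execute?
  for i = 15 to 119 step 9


The loop variable i takes values starting at 15 and increments by 9 each iteration.
Sequence: i = 15, 24, 33, 42, 51, 60, 69, 78, 87, ...
The upper bound 119 is inclusive, so the count is floor((last - first) / step) + 1:
floor((119 - 15) / 9) + 1 = floor(104/9) + 1 = 11 + 1 = 12


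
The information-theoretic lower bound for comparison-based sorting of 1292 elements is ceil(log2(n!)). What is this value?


A binary decision tree of height h has at most 2^h leaves and needs at least n! of them, so h >= ceil(log2(n!)).
1292! is far too large to multiply out, so use Stirling's series:
  ln(n!) ~ n ln n - n + (1/2) ln(2 pi n) + 1/(12n)  (error below 1/(360 n^3), negligible here)
  ln(1292) = 7.1639467
  n ln n = 1292 * 7.1639467 = 9255.8191
  (1/2) ln(2 pi * 1292) = (1/2) ln(8117.8754) = 4.5009
  1/(12*1292) = 0.0001
  ln(1292!) ~ 9255.8191 - 1292 + 4.5009 + 0.0001 = 7968.3201
Convert to base 2: log2(1292!) = 7968.3201 / ln 2 = 7968.3201 / 0.69314718 = 11495.8559
ceil(11495.8559) = 11496


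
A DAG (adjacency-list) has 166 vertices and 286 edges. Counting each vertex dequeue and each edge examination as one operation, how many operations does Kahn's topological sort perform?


V = 166 (vertex processing)
E = 286 (edge processing)
V + E = 166 + 286 = 452


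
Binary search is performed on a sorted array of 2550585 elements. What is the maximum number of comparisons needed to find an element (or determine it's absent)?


Binary search halves the search space each comparison:
  Step 1: search space = 2550585 -> 1275292
  Step 2: search space = 1275292 -> 637646
  Step 3: search space = 637646 -> 318823
  Step 4: search space = 318823 -> 159411
  Step 5: search space = 159411 -> 79705
  Step 6: search space = 79705 -> 39852
  Step 7: search space = 39852 -> 19926
  Step 8: search space = 19926 -> 9963
  Step 9: search space = 9963 -> 4981
  Step 10: search space = 4981 -> 2490
  Step 11: search space = 2490 -> 1245
  Step 12: search space = 1245 -> 622
  Step 13: search space = 622 -> 311
  Step 14: search space = 311 -> 155
  Step 15: search space = 155 -> 77
  Step 16: search space = 77 -> 38
  Step 17: search space = 38 -> 19
  Step 18: search space = 19 -> 9
  Step 19: search space = 9 -> 4
  Step 20: search space = 4 -> 2
  Step 21: search space = 2 -> 1
  Step 22: search space = 1 (final check)
Maximum comparisons = floor(log2(2550585)) + 1 = 21 + 1 = 22


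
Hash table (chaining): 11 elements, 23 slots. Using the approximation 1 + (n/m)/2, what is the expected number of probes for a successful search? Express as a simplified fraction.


Computing expected probes:
alpha = 11/23
= 1 + alpha/2
= 1 + 11/(2*23)
= (2*23 + 11) / (2*23)
= 57/46


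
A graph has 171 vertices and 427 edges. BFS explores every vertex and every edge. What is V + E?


A full BFS traversal dequeues each vertex once and examines each edge once.
Vertex visits: 171
Edge visits: 427
V + E = 171 + 427 = 598


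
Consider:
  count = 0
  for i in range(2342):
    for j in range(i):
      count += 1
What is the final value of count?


For each i, the inner loop runs i times:
  i=0: inner runs 0 times
  i=1: inner runs 1 time
  i=2: inner runs 2 times
  i=3: inner runs 3 times
  i=4: inner runs 4 times
  i=5: inner runs 5 times
  i=6: inner runs 6 times
  i=7: inner runs 7 times
  ...
Total = 0 + 1 + 2 + ... + 2341 = 2342*(2342-1)/2 = 2741311


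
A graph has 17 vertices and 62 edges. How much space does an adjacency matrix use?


Adjacency matrix: V x V grid of entries
Space = V^2 = 17^2 = 17 * 17 = 289


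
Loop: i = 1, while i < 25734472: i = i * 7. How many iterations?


i multiplies by 7 each step:
i = 1 -> 7 -> 49 -> 343 -> 2401 -> 16807 -> 117649 -> 823543 -> 5764801 -> 40353607 (stop)
Iterations = ceil(log_7(25734472)) = 9


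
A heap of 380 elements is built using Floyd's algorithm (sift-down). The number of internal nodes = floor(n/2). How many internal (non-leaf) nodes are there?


Leaf nodes occupy roughly half the array.
Sift-down is called for each internal node, starting from the last one.
Internal nodes = floor(n/2) = floor(380/2) = 190


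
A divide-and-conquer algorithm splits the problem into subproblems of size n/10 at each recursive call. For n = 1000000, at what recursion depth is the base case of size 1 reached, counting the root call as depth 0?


At each depth, the problem size is divided by 10:
  Depth 0: problem size = 1000000
  Depth 1: problem size = 100000
  Depth 2: problem size = 10000
  Depth 3: problem size = 1000
  Depth 4: problem size = 100
  Depth 5: problem size = 10
  Depth 6: problem size = 1 (base case)
The base case is reached at depth log_10(1000000) = 6 (the tree has 7 levels counting depth 0, but the depth asked for is 6).
Recursion depth = 6


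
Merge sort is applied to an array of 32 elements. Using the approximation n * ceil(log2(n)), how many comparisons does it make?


Merge sort divides the array into halves recursively.
Number of levels = ceil(log2(32)) = 5
At each level, approximately n = 32 comparisons are needed for merging.
Total comparisons ~ n * ceil(log2(n)) = 32 * 5 = 160


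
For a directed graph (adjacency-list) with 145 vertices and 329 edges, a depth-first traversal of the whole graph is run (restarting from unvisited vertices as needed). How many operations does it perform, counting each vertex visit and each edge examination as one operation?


A full DFS traversal visits each vertex once and examines each edge once.
V = 145
E = 329
Sum = 145 + 329 = 474


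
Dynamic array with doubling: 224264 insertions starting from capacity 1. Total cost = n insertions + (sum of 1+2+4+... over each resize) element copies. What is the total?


n = 224264
Insertion costs: 224264
Resizes copy 1, 2, 4, ... up to the largest power of 2 that is <= n-1 = 224263, i.e. 131072.
Copy costs = 1 + 2 + 4 + 8 + 16 + 32 + 64 + 128 + 256 + 512 + 1024 + 2048 + 4096 + 8192 + 16384 + 32768 + 65536 + 131072 = 262143
Total = 224264 + 262143 = 486407


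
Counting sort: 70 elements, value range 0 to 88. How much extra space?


n = 70 (output array)
k = 89 (count array for 89 distinct values)
Extra space = 70 + 89 = 159


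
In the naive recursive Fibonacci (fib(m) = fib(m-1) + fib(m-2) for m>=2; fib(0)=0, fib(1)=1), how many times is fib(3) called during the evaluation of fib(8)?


Let N(m) = number of times fib(m) is called while evaluating fib(8).
N(8) = 1 (the initial call).
N(7) = 1 (only fib(8) calls it).
For 1 <= m <= 6: fib(m) is called by fib(m+1) and fib(m+2), so
  N(m) = N(m+1) + N(m+2).
fib(0) is called only by fib(2), so N(0) = N(2).
Walk down from m=8:
  N(8)=1, N(7)=1, N(6)=2, N(5)=3, N(4)=5, N(3)=8
N(3) = 8


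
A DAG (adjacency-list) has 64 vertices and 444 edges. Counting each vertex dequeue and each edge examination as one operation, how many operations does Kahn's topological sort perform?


V = 64 (vertex processing)
E = 444 (edge processing)
V + E = 64 + 444 = 508


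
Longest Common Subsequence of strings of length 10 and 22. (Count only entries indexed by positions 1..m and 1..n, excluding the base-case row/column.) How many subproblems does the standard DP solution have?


DP table indexed by positions in both strings.
First string: 10 positions
Second string: 22 positions
Total = 10 * 22 = 220


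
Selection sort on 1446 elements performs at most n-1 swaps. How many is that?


Each of the 1445 passes places one element in its final position.
Pass 1: swap minimum into position 0
Pass 2: swap minimum of remaining into position 1
...
Pass 1445: last two elements, one swap
Maximum swaps = 1446 - 1 = 1445


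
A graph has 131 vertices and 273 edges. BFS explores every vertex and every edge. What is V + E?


A full BFS traversal dequeues each vertex once and examines each edge once.
Vertex visits: 131
Edge visits: 273
V + E = 131 + 273 = 404


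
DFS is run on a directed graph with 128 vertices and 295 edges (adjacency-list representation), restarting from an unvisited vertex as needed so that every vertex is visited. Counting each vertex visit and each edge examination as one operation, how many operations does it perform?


A full DFS traversal processes each vertex exactly once (push/pop on stack).
Each directed edge is examined once.
V = 128, E = 295
V + E = 423


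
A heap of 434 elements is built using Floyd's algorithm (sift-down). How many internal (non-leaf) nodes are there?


Leaf nodes occupy roughly half the array.
Sift-down is called for each internal node, starting from the last one.
Internal nodes = floor(n/2) = floor(434/2) = 217
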